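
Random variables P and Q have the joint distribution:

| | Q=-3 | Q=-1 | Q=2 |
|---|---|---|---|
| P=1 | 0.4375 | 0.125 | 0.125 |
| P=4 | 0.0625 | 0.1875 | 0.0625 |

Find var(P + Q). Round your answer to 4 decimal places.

6.6250

E[P] = 1.9375,  E[Q] = -1.4375,  E[PQ] = -2.1875
var(P) = 5.6875 − (1.9375)² = 1.93359375;  var(Q) = 5.5625 − (-1.4375)² = 3.49609375
Cov(P,Q) = -2.1875 − (1.9375)(-1.4375) = 0.59765625
var(P + Q) = (1)²·1.93359375 + (1)²·3.49609375 + 2·(1)·(1)·0.59765625 = 6.625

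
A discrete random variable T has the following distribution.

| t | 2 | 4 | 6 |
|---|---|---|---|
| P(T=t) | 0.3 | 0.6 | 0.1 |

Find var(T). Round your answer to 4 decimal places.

1.4400

E[T] = (2)(0.3) + (4)(0.6) + (6)(0.1) = 3.6
E[T²] = (2)²(0.3) + (4)²(0.6) + (6)²(0.1) = 14.4
var(T) = E[T²] − (E[T])² = 14.4 − (3.6)² = 1.44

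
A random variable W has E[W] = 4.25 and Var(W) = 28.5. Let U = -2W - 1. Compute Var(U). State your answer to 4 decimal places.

114.0000

Var(-2W - 1) = (-2)²·Var(W) = 4·28.5 = 114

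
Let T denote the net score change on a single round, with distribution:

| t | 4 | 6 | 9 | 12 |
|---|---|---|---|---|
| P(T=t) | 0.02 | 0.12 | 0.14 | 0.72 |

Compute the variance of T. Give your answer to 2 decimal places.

5.17

E[T] = (4)(0.02) + (6)(0.12) + (9)(0.14) + (12)(0.72) = 10.7
E[T²] = (4)²(0.02) + (6)²(0.12) + (9)²(0.14) + (12)²(0.72) = 119.66
var(T) = E[T²] − (E[T])² = 119.66 − (10.7)² = 5.17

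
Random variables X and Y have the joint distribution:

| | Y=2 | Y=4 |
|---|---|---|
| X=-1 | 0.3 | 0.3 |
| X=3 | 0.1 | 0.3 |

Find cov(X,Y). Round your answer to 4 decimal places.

0.4800

E[X] = 0.6,  E[Y] = 3.2
E[XY] = 2.4
cov(X,Y) = E[XY] − E[X]E[Y] = 2.4 − (0.6)(3.2) = 0.48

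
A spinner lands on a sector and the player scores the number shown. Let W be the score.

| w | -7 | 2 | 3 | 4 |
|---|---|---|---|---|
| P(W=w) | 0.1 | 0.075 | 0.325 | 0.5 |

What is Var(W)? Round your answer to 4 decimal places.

10.2444

E[W] = (-7)(0.1) + (2)(0.075) + (3)(0.325) + (4)(0.5) = 2.425
E[W²] = (-7)²(0.1) + (2)²(0.075) + (3)²(0.325) + (4)²(0.5) = 16.125
Var(W) = E[W²] − (E[W])² = 16.125 − (2.425)² = 10.244375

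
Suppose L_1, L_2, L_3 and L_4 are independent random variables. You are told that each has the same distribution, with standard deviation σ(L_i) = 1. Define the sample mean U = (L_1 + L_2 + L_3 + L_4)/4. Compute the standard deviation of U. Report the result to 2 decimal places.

0.50

Var(L_i) = (1)² = 1
By independence, Var(U) = (0.25)²Var(L_1) + (0.25)²Var(L_2) + (0.25)²Var(L_3) + (0.25)²Var(L_4)
= (0.25)²·1 + (0.25)²·1 + (0.25)²·1 + (0.25)²·1 = 0.25
σ(U) = √0.25 ≈ 0.50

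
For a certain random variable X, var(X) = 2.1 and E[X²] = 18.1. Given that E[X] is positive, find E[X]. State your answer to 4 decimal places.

4.0000

(E[X])² = E[X²] − var(X) = 18.1 − 2.1 = 16
E[X] = √16 = 4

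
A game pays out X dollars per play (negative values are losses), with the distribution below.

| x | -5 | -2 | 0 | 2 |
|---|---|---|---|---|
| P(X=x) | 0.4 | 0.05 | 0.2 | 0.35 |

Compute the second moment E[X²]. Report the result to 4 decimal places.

E[X²] = (-5)²(0.4) + (-2)²(0.05) + (0)²(0.2) + (2)²(0.35) = 11.6

11.6000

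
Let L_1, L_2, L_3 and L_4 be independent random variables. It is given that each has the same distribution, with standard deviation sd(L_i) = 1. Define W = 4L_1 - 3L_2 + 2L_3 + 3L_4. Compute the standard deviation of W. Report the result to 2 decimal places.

6.16

V(L_i) = (1)² = 1
By independence, V(W) = (4)²V(L_1) + (-3)²V(L_2) + (2)²V(L_3) + (3)²V(L_4)
= (4)²·1 + (-3)²·1 + (2)²·1 + (3)²·1 = 38
sd(W) = √38 ≈ 6.16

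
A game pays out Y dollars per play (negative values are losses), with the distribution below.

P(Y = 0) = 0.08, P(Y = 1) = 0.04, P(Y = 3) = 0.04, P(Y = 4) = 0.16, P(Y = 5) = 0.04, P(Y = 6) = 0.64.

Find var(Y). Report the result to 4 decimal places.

3.5744

E[Y] = (0)(0.08) + (1)(0.04) + (3)(0.04) + (4)(0.16) + (5)(0.04) + (6)(0.64) = 4.84
E[Y²] = (0)²(0.08) + (1)²(0.04) + (3)²(0.04) + (4)²(0.16) + (5)²(0.04) + (6)²(0.64) = 27
var(Y) = E[Y²] − (E[Y])² = 27 − (4.84)² = 3.5744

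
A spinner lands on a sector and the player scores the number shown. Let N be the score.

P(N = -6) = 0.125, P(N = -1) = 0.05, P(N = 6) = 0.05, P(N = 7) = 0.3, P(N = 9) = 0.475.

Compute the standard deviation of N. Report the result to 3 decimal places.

E[N] = (-6)(0.125) + (-1)(0.05) + (6)(0.05) + (7)(0.3) + (9)(0.475) = 5.875
E[N²] = (-6)²(0.125) + (-1)²(0.05) + (6)²(0.05) + (7)²(0.3) + (9)²(0.475) = 59.525
Var(N) = E[N²] − (E[N])² = 59.525 − (5.875)² = 25.009375
σ(N) = √25.009375 ≈ 5.001

5.001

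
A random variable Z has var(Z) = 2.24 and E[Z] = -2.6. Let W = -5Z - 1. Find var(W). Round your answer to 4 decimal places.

var(-5Z - 1) = (-5)²·var(Z) = 25·2.24 = 56

56.0000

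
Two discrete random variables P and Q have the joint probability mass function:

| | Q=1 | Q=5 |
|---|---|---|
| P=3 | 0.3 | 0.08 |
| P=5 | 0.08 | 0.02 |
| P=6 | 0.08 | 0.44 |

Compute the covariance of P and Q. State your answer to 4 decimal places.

E[P] = 4.76,  E[Q] = 3.16
E[PQ] = 16.68
Cov(P,Q) = E[PQ] − E[P]E[Q] = 16.68 − (4.76)(3.16) = 1.6384

1.6384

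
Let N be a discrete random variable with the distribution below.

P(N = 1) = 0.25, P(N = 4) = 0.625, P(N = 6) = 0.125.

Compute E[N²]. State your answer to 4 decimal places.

E[N²] = (1)²(0.25) + (4)²(0.625) + (6)²(0.125) = 14.75

14.7500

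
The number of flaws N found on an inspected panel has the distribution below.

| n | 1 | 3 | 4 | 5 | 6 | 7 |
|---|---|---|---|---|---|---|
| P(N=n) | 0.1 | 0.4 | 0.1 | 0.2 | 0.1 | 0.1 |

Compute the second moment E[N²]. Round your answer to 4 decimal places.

18.8000

E[N²] = (1)²(0.1) + (3)²(0.4) + (4)²(0.1) + (5)²(0.2) + (6)²(0.1) + (7)²(0.1) = 18.8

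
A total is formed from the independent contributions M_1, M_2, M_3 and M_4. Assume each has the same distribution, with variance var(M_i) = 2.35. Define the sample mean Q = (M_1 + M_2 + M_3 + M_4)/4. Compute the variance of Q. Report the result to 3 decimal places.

By independence, var(Q) = (0.25)²var(M_1) + (0.25)²var(M_2) + (0.25)²var(M_3) + (0.25)²var(M_4)
= (0.25)²·2.35 + (0.25)²·2.35 + (0.25)²·2.35 + (0.25)²·2.35 = 0.5875

0.588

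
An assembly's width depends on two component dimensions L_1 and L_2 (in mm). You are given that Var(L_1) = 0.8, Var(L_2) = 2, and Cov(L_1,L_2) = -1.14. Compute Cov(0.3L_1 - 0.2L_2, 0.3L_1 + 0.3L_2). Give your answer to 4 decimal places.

-0.0822

Cov(0.3L_1 - 0.2L_2, 0.3L_1 + 0.3L_2) = (0.3)(0.3)Var(L_1) + (-0.2)(0.3)Var(L_2) + [(0.3)(0.3) + (-0.2)(0.3)]Cov(L_1,L_2)
= 0.09·0.8 + -0.06·2 + 0.03·-1.14 = -0.0822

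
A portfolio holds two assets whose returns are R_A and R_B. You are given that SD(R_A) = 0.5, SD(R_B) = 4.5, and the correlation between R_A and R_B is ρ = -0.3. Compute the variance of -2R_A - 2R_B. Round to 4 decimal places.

Var(R_A) = (0.5)² = 0.25;  Var(R_B) = (4.5)² = 20.25
Cov(R_A,R_B) = ρ·SD(R_A)·SD(R_B) = -0.3·0.5·4.5 = -0.675
Var(-2R_A - 2R_B) = (-2)²·Var(R_A) + (-2)²·Var(R_B) + 2·(-2)·(-2)·Cov(R_A,R_B)
= 4·0.25 + 4·20.25 + 8·-0.675 = 76.6

76.6000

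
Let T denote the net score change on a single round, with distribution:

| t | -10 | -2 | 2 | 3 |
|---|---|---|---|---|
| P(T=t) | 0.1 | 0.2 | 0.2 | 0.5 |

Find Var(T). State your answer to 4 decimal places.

15.8500

E[T] = (-10)(0.1) + (-2)(0.2) + (2)(0.2) + (3)(0.5) = 0.5
E[T²] = (-10)²(0.1) + (-2)²(0.2) + (2)²(0.2) + (3)²(0.5) = 16.1
Var(T) = E[T²] − (E[T])² = 16.1 − (0.5)² = 15.85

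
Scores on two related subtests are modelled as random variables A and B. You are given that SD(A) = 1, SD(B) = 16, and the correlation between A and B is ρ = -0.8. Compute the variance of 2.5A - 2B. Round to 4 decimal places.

1158.2500

V(A) = (1)² = 1;  V(B) = (16)² = 256
cov(A,B) = ρ·SD(A)·SD(B) = -0.8·1·16 = -12.8
V(2.5A - 2B) = (2.5)²·V(A) + (-2)²·V(B) + 2·(2.5)·(-2)·cov(A,B)
= 6.25·1 + 4·256 + -10·-12.8 = 1158.25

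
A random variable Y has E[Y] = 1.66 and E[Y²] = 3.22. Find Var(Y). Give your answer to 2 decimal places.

Var(Y) = 3.22 − (1.66)² = 0.4644

0.46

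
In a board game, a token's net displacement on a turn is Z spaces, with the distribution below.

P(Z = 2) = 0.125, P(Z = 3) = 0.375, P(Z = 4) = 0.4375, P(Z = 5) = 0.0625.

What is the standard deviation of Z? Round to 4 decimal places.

0.7881

E[Z] = (2)(0.125) + (3)(0.375) + (4)(0.4375) + (5)(0.0625) = 3.4375
E[Z²] = (2)²(0.125) + (3)²(0.375) + (4)²(0.4375) + (5)²(0.0625) = 12.4375
var(Z) = E[Z²] − (E[Z])² = 12.4375 − (3.4375)² = 0.62109375
σ(Z) = √0.62109375 ≈ 0.7881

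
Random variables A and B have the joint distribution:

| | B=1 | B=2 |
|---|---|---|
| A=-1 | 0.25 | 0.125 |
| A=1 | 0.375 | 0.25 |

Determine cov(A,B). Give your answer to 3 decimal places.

0.031

E[A] = 0.25,  E[B] = 1.375
E[AB] = 0.375
cov(A,B) = E[AB] − E[A]E[B] = 0.375 − (0.25)(1.375) = 0.03125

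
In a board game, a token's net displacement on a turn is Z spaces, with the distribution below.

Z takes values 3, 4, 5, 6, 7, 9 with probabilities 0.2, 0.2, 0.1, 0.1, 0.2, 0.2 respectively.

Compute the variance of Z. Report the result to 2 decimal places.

4.61

E[Z] = (3)(0.2) + (4)(0.2) + (5)(0.1) + (6)(0.1) + (7)(0.2) + (9)(0.2) = 5.7
E[Z²] = (3)²(0.2) + (4)²(0.2) + (5)²(0.1) + (6)²(0.1) + (7)²(0.2) + (9)²(0.2) = 37.1
V(Z) = E[Z²] − (E[Z])² = 37.1 − (5.7)² = 4.61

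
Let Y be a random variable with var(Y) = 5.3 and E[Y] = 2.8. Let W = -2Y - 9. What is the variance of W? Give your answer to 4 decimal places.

21.2000

var(-2Y - 9) = (-2)²·var(Y) = 4·5.3 = 21.2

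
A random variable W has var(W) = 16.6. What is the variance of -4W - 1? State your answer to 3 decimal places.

var(-4W - 1) = (-4)²·var(W) = 16·16.6 = 265.6

265.600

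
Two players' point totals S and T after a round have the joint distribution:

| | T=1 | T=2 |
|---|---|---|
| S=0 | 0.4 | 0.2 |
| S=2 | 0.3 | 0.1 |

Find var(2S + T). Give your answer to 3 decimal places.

3.890

E[S] = 0.8,  E[T] = 1.3,  E[ST] = 1
var(S) = 1.6 − (0.8)² = 0.96;  var(T) = 1.9 − (1.3)² = 0.21
Cov(S,T) = 1 − (0.8)(1.3) = -0.04
var(2S + T) = (2)²·0.96 + (1)²·0.21 + 2·(2)·(1)·-0.04 = 3.89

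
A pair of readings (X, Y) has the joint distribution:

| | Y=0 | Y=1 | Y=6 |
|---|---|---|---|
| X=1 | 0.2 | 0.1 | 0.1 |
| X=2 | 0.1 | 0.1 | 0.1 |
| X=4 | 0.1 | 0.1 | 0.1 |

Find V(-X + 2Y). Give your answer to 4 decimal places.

E[X] = 2.2,  E[Y] = 2.1,  E[XY] = 4.9
V(X) = 6.4 − (2.2)² = 1.56;  V(Y) = 11.1 − (2.1)² = 6.69
Cov(X,Y) = 4.9 − (2.2)(2.1) = 0.28
V(-X + 2Y) = (-1)²·1.56 + (2)²·6.69 + 2·(-1)·(2)·0.28 = 27.2

27.2000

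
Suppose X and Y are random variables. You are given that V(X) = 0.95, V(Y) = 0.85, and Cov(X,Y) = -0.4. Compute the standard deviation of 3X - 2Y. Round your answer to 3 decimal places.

4.093

V(3X - 2Y) = (3)²·V(X) + (-2)²·V(Y) + 2·(3)·(-2)·Cov(X,Y)
= 9·0.95 + 4·0.85 + -12·-0.4 = 16.75
σ(3X - 2Y) = √16.75 ≈ 4.093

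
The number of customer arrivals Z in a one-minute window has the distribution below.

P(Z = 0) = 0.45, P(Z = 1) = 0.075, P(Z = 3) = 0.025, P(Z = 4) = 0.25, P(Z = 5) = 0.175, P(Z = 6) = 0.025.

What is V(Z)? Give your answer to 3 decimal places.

E[Z] = (0)(0.45) + (1)(0.075) + (3)(0.025) + (4)(0.25) + (5)(0.175) + (6)(0.025) = 2.175
E[Z²] = (0)²(0.45) + (1)²(0.075) + (3)²(0.025) + (4)²(0.25) + (5)²(0.175) + (6)²(0.025) = 9.575
V(Z) = E[Z²] − (E[Z])² = 9.575 − (2.175)² = 4.844375

4.844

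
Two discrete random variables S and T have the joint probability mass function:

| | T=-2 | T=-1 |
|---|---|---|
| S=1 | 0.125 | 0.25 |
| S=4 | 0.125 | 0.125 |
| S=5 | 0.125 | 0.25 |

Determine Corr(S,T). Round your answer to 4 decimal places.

-0.0362

E[S] = 3.25,  E[T] = -1.375
E[ST] = -4.5
cov(S,T) = E[ST] − E[S]E[T] = -4.5 − (3.25)(-1.375) = -0.03125
Var(S) = 3.1875,  Var(T) = 0.234375
ρ = -0.03125 / √(3.1875·0.234375) ≈ -0.0362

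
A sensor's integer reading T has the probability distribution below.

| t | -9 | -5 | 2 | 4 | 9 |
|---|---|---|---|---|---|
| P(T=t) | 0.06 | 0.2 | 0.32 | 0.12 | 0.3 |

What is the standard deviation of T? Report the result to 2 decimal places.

5.67

E[T] = (-9)(0.06) + (-5)(0.2) + (2)(0.32) + (4)(0.12) + (9)(0.3) = 2.28
E[T²] = (-9)²(0.06) + (-5)²(0.2) + (2)²(0.32) + (4)²(0.12) + (9)²(0.3) = 37.36
Var(T) = E[T²] − (E[T])² = 37.36 − (2.28)² = 32.1616
SD(T) = √32.1616 ≈ 5.67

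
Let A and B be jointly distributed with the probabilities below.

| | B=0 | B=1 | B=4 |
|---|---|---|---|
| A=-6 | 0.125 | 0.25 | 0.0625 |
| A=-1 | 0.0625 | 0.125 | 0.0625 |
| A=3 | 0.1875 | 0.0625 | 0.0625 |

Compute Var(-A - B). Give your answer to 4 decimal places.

E[A] = -1.9375,  E[B] = 1.1875,  E[AB] = -2.4375
Var(A) = 18.8125 − (-1.9375)² = 15.05859375;  Var(B) = 3.4375 − (1.1875)² = 2.02734375
cov(A,B) = -2.4375 − (-1.9375)(1.1875) = -0.13671875
Var(-A - B) = (-1)²·15.05859375 + (-1)²·2.02734375 + 2·(-1)·(-1)·-0.13671875 = 16.8125

16.8125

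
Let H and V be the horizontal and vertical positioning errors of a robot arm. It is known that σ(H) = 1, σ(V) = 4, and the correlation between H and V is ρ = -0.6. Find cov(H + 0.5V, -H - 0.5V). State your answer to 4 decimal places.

-2.6000

Var(H) = (1)² = 1;  Var(V) = (4)² = 16
cov(H,V) = ρ·σ(H)·σ(V) = -0.6·1·4 = -2.4
cov(H + 0.5V, -H - 0.5V) = (1)(-1)Var(H) + (0.5)(-0.5)Var(V) + [(1)(-0.5) + (0.5)(-1)]cov(H,V)
= -1·1 + -0.25·16 + -1·-2.4 = -2.6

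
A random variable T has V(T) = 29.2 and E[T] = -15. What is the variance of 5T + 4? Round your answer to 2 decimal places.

730.00

V(5T + 4) = (5)²·V(T) = 25·29.2 = 730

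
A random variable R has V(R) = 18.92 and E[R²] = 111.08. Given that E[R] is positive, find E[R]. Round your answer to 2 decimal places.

(E[R])² = E[R²] − V(R) = 111.08 − 18.92 = 92.16
E[R] = √92.16 = 9.6

9.60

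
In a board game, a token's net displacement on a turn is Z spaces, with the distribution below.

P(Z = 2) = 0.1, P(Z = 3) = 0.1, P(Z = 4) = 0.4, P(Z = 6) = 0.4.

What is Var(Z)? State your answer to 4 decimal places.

E[Z] = (2)(0.1) + (3)(0.1) + (4)(0.4) + (6)(0.4) = 4.5
E[Z²] = (2)²(0.1) + (3)²(0.1) + (4)²(0.4) + (6)²(0.4) = 22.1
Var(Z) = E[Z²] − (E[Z])² = 22.1 − (4.5)² = 1.85

1.8500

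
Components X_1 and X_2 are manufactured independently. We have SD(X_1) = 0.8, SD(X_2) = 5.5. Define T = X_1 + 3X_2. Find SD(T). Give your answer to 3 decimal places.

16.519

V(X_1) = 0.64, V(X_2) = 30.25
By independence, V(T) = (1)²V(X_1) + (3)²V(X_2)
= (1)²·0.64 + (3)²·30.25 = 272.89
SD(T) = √272.89 ≈ 16.519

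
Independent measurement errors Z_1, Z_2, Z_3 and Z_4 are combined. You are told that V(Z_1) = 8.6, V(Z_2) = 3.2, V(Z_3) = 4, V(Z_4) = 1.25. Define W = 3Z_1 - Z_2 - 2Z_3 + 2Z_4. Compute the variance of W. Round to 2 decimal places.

101.60

By independence, V(W) = (3)²V(Z_1) + (-1)²V(Z_2) + (-2)²V(Z_3) + (2)²V(Z_4)
= (3)²·8.6 + (-1)²·3.2 + (-2)²·4 + (2)²·1.25 = 101.6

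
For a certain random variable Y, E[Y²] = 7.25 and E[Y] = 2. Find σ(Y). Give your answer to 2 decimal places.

1.80

V(Y) = 7.25 − (2)² = 3.25
σ(Y) = √3.25 ≈ 1.80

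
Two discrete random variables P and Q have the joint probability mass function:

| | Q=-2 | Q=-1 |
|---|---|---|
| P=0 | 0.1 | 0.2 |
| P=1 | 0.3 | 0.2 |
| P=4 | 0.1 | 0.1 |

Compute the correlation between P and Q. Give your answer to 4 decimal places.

E[P] = 1.3,  E[Q] = -1.5
E[PQ] = -2
Cov(P,Q) = E[PQ] − E[P]E[Q] = -2 − (1.3)(-1.5) = -0.05
Var(P) = 2.01,  Var(Q) = 0.25
ρ = -0.05 / √(2.01·0.25) ≈ -0.0705

-0.0705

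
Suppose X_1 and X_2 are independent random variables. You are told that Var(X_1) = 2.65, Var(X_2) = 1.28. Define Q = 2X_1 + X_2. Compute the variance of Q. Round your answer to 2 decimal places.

By independence, Var(Q) = (2)²Var(X_1) + (1)²Var(X_2)
= (2)²·2.65 + (1)²·1.28 = 11.88

11.88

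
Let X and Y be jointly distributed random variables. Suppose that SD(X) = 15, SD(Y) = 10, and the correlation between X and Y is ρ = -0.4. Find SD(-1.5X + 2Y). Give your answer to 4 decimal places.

var(X) = (15)² = 225;  var(Y) = (10)² = 100
Cov(X,Y) = ρ·SD(X)·SD(Y) = -0.4·15·10 = -60
var(-1.5X + 2Y) = (-1.5)²·var(X) + (2)²·var(Y) + 2·(-1.5)·(2)·Cov(X,Y)
= 2.25·225 + 4·100 + -6·-60 = 1266.25
SD(-1.5X + 2Y) = √1266.25 ≈ 35.5844

35.5844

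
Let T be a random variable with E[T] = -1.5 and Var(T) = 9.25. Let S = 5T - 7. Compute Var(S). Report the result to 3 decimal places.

Var(5T - 7) = (5)²·Var(T) = 25·9.25 = 231.25

231.250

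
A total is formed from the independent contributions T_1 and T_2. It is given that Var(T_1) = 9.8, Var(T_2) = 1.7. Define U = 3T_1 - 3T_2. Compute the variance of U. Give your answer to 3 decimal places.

By independence, Var(U) = (3)²Var(T_1) + (-3)²Var(T_2)
= (3)²·9.8 + (-3)²·1.7 = 103.5

103.500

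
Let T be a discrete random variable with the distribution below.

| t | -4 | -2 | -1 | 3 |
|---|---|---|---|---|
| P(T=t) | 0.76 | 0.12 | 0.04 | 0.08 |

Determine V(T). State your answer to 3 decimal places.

3.914

E[T] = (-4)(0.76) + (-2)(0.12) + (-1)(0.04) + (3)(0.08) = -3.08
E[T²] = (-4)²(0.76) + (-2)²(0.12) + (-1)²(0.04) + (3)²(0.08) = 13.4
V(T) = E[T²] − (E[T])² = 13.4 − (-3.08)² = 3.9136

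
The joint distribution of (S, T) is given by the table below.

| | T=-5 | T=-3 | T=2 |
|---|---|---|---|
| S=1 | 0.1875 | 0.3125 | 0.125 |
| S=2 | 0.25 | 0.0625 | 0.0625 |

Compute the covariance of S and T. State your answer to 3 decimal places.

-0.211

E[S] = 1.375,  E[T] = -2.9375
E[ST] = -4.25
cov(S,T) = E[ST] − E[S]E[T] = -4.25 − (1.375)(-2.9375) = -0.2109375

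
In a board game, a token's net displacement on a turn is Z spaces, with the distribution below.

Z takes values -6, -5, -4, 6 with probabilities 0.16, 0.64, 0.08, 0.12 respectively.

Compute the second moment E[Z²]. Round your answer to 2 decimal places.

E[Z²] = (-6)²(0.16) + (-5)²(0.64) + (-4)²(0.08) + (6)²(0.12) = 27.36

27.36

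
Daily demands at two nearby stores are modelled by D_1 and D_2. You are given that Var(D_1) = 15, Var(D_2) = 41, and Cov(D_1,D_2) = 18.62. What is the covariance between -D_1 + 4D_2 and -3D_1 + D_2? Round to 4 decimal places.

Cov(-D_1 + 4D_2, -3D_1 + D_2) = (-1)(-3)Var(D_1) + (4)(1)Var(D_2) + [(-1)(1) + (4)(-3)]Cov(D_1,D_2)
= 3·15 + 4·41 + -13·18.62 = -33.06

-33.0600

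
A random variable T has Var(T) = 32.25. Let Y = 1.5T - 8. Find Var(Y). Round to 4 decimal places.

Var(1.5T - 8) = (1.5)²·Var(T) = 2.25·32.25 = 72.5625

72.5625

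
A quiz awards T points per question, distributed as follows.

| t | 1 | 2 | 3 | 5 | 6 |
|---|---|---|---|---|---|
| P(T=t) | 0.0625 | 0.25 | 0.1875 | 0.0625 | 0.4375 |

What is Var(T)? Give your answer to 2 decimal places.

3.56

E[T] = (1)(0.0625) + (2)(0.25) + (3)(0.1875) + (5)(0.0625) + (6)(0.4375) = 4.0625
E[T²] = (1)²(0.0625) + (2)²(0.25) + (3)²(0.1875) + (5)²(0.0625) + (6)²(0.4375) = 20.0625
Var(T) = E[T²] − (E[T])² = 20.0625 − (4.0625)² = 3.55859375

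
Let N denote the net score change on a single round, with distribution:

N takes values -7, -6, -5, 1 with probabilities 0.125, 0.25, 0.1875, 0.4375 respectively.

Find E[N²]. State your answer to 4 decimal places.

E[N²] = (-7)²(0.125) + (-6)²(0.25) + (-5)²(0.1875) + (1)²(0.4375) = 20.25

20.2500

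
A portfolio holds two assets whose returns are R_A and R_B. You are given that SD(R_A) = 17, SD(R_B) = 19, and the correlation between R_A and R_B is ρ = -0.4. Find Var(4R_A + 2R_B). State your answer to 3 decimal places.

Var(R_A) = (17)² = 289;  Var(R_B) = (19)² = 361
Cov(R_A,R_B) = ρ·SD(R_A)·SD(R_B) = -0.4·17·19 = -129.2
Var(4R_A + 2R_B) = (4)²·Var(R_A) + (2)²·Var(R_B) + 2·(4)·(2)·Cov(R_A,R_B)
= 16·289 + 4·361 + 16·-129.2 = 4000.8

4000.800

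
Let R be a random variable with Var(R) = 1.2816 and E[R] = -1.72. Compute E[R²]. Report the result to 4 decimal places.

E[R²] = Var(R) + (E[R])² = 1.2816 + (-1.72)² = 4.24

4.2400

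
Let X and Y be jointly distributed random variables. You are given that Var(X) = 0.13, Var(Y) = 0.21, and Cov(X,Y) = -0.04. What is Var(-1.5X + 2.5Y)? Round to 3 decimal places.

1.905

Var(-1.5X + 2.5Y) = (-1.5)²·Var(X) + (2.5)²·Var(Y) + 2·(-1.5)·(2.5)·Cov(X,Y)
= 2.25·0.13 + 6.25·0.21 + -7.5·-0.04 = 1.905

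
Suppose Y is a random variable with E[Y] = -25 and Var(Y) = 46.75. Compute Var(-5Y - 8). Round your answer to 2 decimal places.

1168.75

Var(-5Y - 8) = (-5)²·Var(Y) = 25·46.75 = 1168.75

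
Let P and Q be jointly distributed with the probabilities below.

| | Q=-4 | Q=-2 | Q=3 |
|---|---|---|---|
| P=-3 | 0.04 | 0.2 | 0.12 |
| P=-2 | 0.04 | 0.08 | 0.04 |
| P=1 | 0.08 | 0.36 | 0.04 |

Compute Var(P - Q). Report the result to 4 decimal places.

10.9600

E[P] = -0.92,  E[Q] = -1.32,  E[PQ] = 0.08
Var(P) = 4.36 − (-0.92)² = 3.5136;  Var(Q) = 6.92 − (-1.32)² = 5.1776
Cov(P,Q) = 0.08 − (-0.92)(-1.32) = -1.1344
Var(P - Q) = (1)²·3.5136 + (-1)²·5.1776 + 2·(1)·(-1)·-1.1344 = 10.96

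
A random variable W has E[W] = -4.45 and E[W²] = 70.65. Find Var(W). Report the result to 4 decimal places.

50.8475

Var(W) = 70.65 − (-4.45)² = 50.8475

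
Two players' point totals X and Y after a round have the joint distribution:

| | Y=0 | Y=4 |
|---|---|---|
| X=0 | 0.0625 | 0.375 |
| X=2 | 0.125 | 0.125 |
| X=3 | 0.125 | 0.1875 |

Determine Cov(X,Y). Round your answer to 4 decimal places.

-0.7031

E[X] = 1.4375,  E[Y] = 2.75
E[XY] = 3.25
Cov(X,Y) = E[XY] − E[X]E[Y] = 3.25 − (1.4375)(2.75) = -0.703125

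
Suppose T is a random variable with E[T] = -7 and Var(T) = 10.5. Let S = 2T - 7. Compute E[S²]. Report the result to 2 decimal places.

E[2T - 7] = 2·-7 − 7 = -21
Var(2T - 7) = (2)²·10.5 = 42
E[S²] = Var(S) + (E[S])² = 42 + (-21)² = 483

483.00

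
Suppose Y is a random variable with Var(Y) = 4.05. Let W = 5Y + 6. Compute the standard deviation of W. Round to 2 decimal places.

10.06

Var(5Y + 6) = (5)²·4.05 = 101.25
sd(W) = √101.25 ≈ 10.06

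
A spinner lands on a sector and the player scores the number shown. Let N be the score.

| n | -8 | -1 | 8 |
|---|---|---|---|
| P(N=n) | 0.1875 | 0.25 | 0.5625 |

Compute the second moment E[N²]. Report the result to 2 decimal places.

48.25

E[N²] = (-8)²(0.1875) + (-1)²(0.25) + (8)²(0.5625) = 48.25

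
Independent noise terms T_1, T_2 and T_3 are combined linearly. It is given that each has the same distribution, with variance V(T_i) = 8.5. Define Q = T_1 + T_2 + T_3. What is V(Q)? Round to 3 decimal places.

25.500

By independence, V(Q) = (1)²V(T_1) + (1)²V(T_2) + (1)²V(T_3)
= (1)²·8.5 + (1)²·8.5 + (1)²·8.5 = 25.5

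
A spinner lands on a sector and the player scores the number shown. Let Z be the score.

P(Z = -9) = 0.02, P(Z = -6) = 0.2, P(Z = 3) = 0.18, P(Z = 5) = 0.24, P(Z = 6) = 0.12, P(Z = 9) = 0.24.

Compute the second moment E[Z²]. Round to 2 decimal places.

40.20

E[Z²] = (-9)²(0.02) + (-6)²(0.2) + (3)²(0.18) + (5)²(0.24) + (6)²(0.12) + (9)²(0.24) = 40.2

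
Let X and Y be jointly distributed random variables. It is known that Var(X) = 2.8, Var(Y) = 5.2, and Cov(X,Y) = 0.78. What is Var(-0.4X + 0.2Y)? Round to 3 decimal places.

Var(-0.4X + 0.2Y) = (-0.4)²·Var(X) + (0.2)²·Var(Y) + 2·(-0.4)·(0.2)·Cov(X,Y)
= 0.16·2.8 + 0.04·5.2 + -0.16·0.78 = 0.5312

0.531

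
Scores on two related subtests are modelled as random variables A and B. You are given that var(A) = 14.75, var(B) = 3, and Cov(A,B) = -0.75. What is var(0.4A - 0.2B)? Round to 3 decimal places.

var(0.4A - 0.2B) = (0.4)²·var(A) + (-0.2)²·var(B) + 2·(0.4)·(-0.2)·Cov(A,B)
= 0.16·14.75 + 0.04·3 + -0.16·-0.75 = 2.6

2.600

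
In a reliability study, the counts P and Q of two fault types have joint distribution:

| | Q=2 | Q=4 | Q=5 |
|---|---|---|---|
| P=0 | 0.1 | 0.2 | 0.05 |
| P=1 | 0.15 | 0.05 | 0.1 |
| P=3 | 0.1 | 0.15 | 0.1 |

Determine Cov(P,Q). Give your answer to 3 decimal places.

0.108

E[P] = 1.35,  E[Q] = 3.55
E[PQ] = 4.9
Cov(P,Q) = E[PQ] − E[P]E[Q] = 4.9 − (1.35)(3.55) = 0.1075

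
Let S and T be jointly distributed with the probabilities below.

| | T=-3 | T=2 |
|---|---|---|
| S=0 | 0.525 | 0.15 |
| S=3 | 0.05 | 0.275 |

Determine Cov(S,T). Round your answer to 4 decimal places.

E[S] = 0.975,  E[T] = -0.875
E[ST] = 1.2
Cov(S,T) = E[ST] − E[S]E[T] = 1.2 − (0.975)(-0.875) = 2.053125

2.0531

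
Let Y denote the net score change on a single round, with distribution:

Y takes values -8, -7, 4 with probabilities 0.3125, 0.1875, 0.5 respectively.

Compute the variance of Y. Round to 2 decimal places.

33.90

E[Y] = (-8)(0.3125) + (-7)(0.1875) + (4)(0.5) = -1.8125
E[Y²] = (-8)²(0.3125) + (-7)²(0.1875) + (4)²(0.5) = 37.1875
var(Y) = E[Y²] − (E[Y])² = 37.1875 − (-1.8125)² = 33.90234375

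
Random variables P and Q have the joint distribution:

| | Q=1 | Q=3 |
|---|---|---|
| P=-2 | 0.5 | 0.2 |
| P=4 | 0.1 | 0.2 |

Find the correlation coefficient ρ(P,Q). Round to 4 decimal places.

E[P] = -0.2,  E[Q] = 1.8
E[PQ] = 0.6
Cov(P,Q) = E[PQ] − E[P]E[Q] = 0.6 − (-0.2)(1.8) = 0.96
var(P) = 7.56,  var(Q) = 0.96
ρ = 0.96 / √(7.56·0.96) ≈ 0.3563

0.3563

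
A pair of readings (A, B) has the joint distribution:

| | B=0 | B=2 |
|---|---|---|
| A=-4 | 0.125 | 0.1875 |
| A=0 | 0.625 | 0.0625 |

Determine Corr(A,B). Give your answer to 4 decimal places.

E[A] = -1.25,  E[B] = 0.5
E[AB] = -1.5
cov(A,B) = E[AB] − E[A]E[B] = -1.5 − (-1.25)(0.5) = -0.875
var(A) = 3.4375,  var(B) = 0.75
ρ = -0.875 / √(3.4375·0.75) ≈ -0.5449

-0.5449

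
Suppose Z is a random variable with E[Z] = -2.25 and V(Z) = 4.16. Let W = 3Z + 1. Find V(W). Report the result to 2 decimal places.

V(3Z + 1) = (3)²·V(Z) = 9·4.16 = 37.44

37.44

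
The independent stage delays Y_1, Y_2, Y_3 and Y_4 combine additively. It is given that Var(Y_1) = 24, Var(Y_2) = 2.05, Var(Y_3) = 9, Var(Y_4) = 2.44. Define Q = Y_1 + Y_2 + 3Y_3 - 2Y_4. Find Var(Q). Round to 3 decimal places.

By independence, Var(Q) = (1)²Var(Y_1) + (1)²Var(Y_2) + (3)²Var(Y_3) + (-2)²Var(Y_4)
= (1)²·24 + (1)²·2.05 + (3)²·9 + (-2)²·2.44 = 116.81

116.810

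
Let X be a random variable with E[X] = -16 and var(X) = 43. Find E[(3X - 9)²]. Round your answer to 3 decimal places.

E[3X - 9] = 3·-16 − 9 = -57
var(3X - 9) = (3)²·43 = 387
E[(3X - 9)²] = var((3X - 9)) + (E[(3X - 9)])² = 387 + (-57)² = 3636

3636.000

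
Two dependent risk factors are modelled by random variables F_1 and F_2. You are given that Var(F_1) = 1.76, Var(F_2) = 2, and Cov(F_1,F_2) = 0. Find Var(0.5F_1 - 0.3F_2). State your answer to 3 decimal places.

Var(0.5F_1 - 0.3F_2) = (0.5)²·Var(F_1) + (-0.3)²·Var(F_2) + 2·(0.5)·(-0.3)·Cov(F_1,F_2)
= 0.25·1.76 + 0.09·2 + -0.3·0 = 0.62

0.620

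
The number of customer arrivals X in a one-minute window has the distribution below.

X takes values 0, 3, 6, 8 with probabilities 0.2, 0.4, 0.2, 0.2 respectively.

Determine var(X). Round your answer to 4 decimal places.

E[X] = (0)(0.2) + (3)(0.4) + (6)(0.2) + (8)(0.2) = 4
E[X²] = (0)²(0.2) + (3)²(0.4) + (6)²(0.2) + (8)²(0.2) = 23.6
var(X) = E[X²] − (E[X])² = 23.6 − (4)² = 7.6

7.6000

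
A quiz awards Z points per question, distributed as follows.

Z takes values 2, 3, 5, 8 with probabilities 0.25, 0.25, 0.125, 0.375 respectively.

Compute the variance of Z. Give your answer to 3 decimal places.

E[Z] = (2)(0.25) + (3)(0.25) + (5)(0.125) + (8)(0.375) = 4.875
E[Z²] = (2)²(0.25) + (3)²(0.25) + (5)²(0.125) + (8)²(0.375) = 30.375
V(Z) = E[Z²] − (E[Z])² = 30.375 − (4.875)² = 6.609375

6.609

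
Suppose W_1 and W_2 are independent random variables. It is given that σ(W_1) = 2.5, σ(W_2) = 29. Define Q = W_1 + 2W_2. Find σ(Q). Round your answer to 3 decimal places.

58.054

V(W_1) = 6.25, V(W_2) = 841
By independence, V(Q) = (1)²V(W_1) + (2)²V(W_2)
= (1)²·6.25 + (2)²·841 = 3370.25
σ(Q) = √3370.25 ≈ 58.054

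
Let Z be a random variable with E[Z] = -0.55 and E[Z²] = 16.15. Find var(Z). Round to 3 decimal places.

var(Z) = 16.15 − (-0.55)² = 15.8475

15.848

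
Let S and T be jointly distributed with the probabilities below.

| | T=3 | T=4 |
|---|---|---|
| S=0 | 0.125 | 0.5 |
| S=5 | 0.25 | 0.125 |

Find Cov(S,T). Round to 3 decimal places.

-0.547

E[S] = 1.875,  E[T] = 3.625
E[ST] = 6.25
Cov(S,T) = E[ST] − E[S]E[T] = 6.25 − (1.875)(3.625) = -0.546875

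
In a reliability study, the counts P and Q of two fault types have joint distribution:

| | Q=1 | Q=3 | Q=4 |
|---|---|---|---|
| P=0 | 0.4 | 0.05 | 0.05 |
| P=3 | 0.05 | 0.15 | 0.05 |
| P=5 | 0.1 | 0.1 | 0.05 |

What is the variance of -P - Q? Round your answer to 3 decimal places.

E[P] = 2,  E[Q] = 2.05,  E[PQ] = 5.1
Var(P) = 8.5 − (2)² = 4.5;  Var(Q) = 5.65 − (2.05)² = 1.4475
Cov(P,Q) = 5.1 − (2)(2.05) = 1
Var(-P - Q) = (-1)²·4.5 + (-1)²·1.4475 + 2·(-1)·(-1)·1 = 7.9475

7.948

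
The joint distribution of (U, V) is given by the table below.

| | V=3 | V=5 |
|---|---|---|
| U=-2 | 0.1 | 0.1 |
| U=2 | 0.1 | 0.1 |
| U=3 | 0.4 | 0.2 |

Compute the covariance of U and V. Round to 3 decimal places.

E[U] = 1.8,  E[V] = 3.8
E[UV] = 6.6
Cov(U,V) = E[UV] − E[U]E[V] = 6.6 − (1.8)(3.8) = -0.24

-0.240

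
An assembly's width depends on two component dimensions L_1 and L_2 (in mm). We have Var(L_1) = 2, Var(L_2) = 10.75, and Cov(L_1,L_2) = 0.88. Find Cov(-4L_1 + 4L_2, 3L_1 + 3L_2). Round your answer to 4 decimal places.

Cov(-4L_1 + 4L_2, 3L_1 + 3L_2) = (-4)(3)Var(L_1) + (4)(3)Var(L_2) + [(-4)(3) + (4)(3)]Cov(L_1,L_2)
= -12·2 + 12·10.75 + 0·0.88 = 105

105.0000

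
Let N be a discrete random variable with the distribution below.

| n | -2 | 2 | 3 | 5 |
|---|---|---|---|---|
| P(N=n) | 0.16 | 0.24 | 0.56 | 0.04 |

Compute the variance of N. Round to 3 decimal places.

3.478

E[N] = (-2)(0.16) + (2)(0.24) + (3)(0.56) + (5)(0.04) = 2.04
E[N²] = (-2)²(0.16) + (2)²(0.24) + (3)²(0.56) + (5)²(0.04) = 7.64
V(N) = E[N²] − (E[N])² = 7.64 − (2.04)² = 3.4784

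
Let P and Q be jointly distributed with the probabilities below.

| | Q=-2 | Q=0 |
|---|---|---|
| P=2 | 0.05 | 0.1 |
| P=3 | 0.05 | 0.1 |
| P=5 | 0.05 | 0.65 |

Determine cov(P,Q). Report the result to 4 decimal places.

0.2750

E[P] = 4.25,  E[Q] = -0.3
E[PQ] = -1
cov(P,Q) = E[PQ] − E[P]E[Q] = -1 − (4.25)(-0.3) = 0.275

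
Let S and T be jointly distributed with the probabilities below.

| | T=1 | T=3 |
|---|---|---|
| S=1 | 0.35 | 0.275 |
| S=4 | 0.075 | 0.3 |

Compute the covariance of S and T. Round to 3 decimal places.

0.506

E[S] = 2.125,  E[T] = 2.15
E[ST] = 5.075
Cov(S,T) = E[ST] − E[S]E[T] = 5.075 − (2.125)(2.15) = 0.50625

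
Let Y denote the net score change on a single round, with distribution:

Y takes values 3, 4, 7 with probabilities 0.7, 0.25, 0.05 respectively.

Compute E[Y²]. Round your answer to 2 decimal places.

E[Y²] = (3)²(0.7) + (4)²(0.25) + (7)²(0.05) = 12.75

12.75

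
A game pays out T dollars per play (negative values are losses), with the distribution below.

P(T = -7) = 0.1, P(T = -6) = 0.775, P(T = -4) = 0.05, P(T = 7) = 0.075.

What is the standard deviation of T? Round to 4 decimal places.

3.4676

E[T] = (-7)(0.1) + (-6)(0.775) + (-4)(0.05) + (7)(0.075) = -5.025
E[T²] = (-7)²(0.1) + (-6)²(0.775) + (-4)²(0.05) + (7)²(0.075) = 37.275
V(T) = E[T²] − (E[T])² = 37.275 − (-5.025)² = 12.024375
sd(T) = √12.024375 ≈ 3.4676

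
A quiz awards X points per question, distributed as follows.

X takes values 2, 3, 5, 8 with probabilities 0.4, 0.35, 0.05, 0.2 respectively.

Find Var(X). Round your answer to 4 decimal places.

5.1100

E[X] = (2)(0.4) + (3)(0.35) + (5)(0.05) + (8)(0.2) = 3.7
E[X²] = (2)²(0.4) + (3)²(0.35) + (5)²(0.05) + (8)²(0.2) = 18.8
Var(X) = E[X²] − (E[X])² = 18.8 − (3.7)² = 5.11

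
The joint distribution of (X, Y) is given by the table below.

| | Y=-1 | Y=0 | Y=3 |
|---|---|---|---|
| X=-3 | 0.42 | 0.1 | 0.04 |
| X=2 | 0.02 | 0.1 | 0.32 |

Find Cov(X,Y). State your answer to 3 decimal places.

3.292

E[X] = -0.8,  E[Y] = 0.64
E[XY] = 2.78
Cov(X,Y) = E[XY] − E[X]E[Y] = 2.78 − (-0.8)(0.64) = 3.292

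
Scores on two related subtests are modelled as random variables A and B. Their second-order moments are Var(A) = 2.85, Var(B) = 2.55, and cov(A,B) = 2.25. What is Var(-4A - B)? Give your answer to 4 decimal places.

Var(-4A - B) = (-4)²·Var(A) + (-1)²·Var(B) + 2·(-4)·(-1)·cov(A,B)
= 16·2.85 + 1·2.55 + 8·2.25 = 66.15

66.1500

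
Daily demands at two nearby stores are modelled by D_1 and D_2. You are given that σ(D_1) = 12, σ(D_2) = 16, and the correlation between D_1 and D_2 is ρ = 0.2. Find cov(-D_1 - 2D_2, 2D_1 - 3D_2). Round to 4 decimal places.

1209.6000

V(D_1) = (12)² = 144;  V(D_2) = (16)² = 256
cov(D_1,D_2) = ρ·σ(D_1)·σ(D_2) = 0.2·12·16 = 38.4
cov(-D_1 - 2D_2, 2D_1 - 3D_2) = (-1)(2)V(D_1) + (-2)(-3)V(D_2) + [(-1)(-3) + (-2)(2)]cov(D_1,D_2)
= -2·144 + 6·256 + -1·38.4 = 1209.6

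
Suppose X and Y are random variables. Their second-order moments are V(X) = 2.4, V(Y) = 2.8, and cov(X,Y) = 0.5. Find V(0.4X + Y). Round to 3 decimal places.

V(0.4X + Y) = (0.4)²·V(X) + (1)²·V(Y) + 2·(0.4)·(1)·cov(X,Y)
= 0.16·2.4 + 1·2.8 + 0.8·0.5 = 3.584

3.584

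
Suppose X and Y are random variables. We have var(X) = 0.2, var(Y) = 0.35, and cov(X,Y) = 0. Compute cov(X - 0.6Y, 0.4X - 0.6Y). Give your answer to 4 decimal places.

cov(X - 0.6Y, 0.4X - 0.6Y) = (1)(0.4)var(X) + (-0.6)(-0.6)var(Y) + [(1)(-0.6) + (-0.6)(0.4)]cov(X,Y)
= 0.4·0.2 + 0.36·0.35 + -0.84·0 = 0.206

0.2060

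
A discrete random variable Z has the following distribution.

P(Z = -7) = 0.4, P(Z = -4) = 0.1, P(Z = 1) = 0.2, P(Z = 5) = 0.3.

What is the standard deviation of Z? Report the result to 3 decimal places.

5.162

E[Z] = (-7)(0.4) + (-4)(0.1) + (1)(0.2) + (5)(0.3) = -1.5
E[Z²] = (-7)²(0.4) + (-4)²(0.1) + (1)²(0.2) + (5)²(0.3) = 28.9
var(Z) = E[Z²] − (E[Z])² = 28.9 − (-1.5)² = 26.65
σ(Z) = √26.65 ≈ 5.162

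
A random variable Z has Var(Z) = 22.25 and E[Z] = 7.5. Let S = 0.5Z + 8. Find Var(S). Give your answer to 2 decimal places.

5.56

Var(0.5Z + 8) = (0.5)²·Var(Z) = 0.25·22.25 = 5.5625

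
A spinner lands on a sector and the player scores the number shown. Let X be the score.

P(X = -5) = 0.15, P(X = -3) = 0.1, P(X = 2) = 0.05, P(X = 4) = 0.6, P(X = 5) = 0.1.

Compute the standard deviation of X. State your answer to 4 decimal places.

3.6259

E[X] = (-5)(0.15) + (-3)(0.1) + (2)(0.05) + (4)(0.6) + (5)(0.1) = 1.95
E[X²] = (-5)²(0.15) + (-3)²(0.1) + (2)²(0.05) + (4)²(0.6) + (5)²(0.1) = 16.95
Var(X) = E[X²] − (E[X])² = 16.95 − (1.95)² = 13.1475
sd(X) = √13.1475 ≈ 3.6259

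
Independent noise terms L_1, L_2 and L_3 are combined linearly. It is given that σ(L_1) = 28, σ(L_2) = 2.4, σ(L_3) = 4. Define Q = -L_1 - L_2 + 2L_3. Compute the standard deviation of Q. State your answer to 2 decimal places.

29.22

Var(L_1) = 784, Var(L_2) = 5.76, Var(L_3) = 16
By independence, Var(Q) = (-1)²Var(L_1) + (-1)²Var(L_2) + (2)²Var(L_3)
= (-1)²·784 + (-1)²·5.76 + (2)²·16 = 853.76
σ(Q) = √853.76 ≈ 29.22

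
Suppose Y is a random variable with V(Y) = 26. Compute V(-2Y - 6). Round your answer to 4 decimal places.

V(-2Y - 6) = (-2)²·V(Y) = 4·26 = 104

104.0000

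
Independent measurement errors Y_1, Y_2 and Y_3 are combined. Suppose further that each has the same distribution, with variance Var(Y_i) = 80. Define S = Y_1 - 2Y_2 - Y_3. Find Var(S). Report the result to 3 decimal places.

480.000

By independence, Var(S) = (1)²Var(Y_1) + (-2)²Var(Y_2) + (-1)²Var(Y_3)
= (1)²·80 + (-2)²·80 + (-1)²·80 = 480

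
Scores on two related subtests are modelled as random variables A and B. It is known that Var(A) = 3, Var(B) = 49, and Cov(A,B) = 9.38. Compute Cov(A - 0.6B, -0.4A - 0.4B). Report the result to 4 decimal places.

9.0592

Cov(A - 0.6B, -0.4A - 0.4B) = (1)(-0.4)Var(A) + (-0.6)(-0.4)Var(B) + [(1)(-0.4) + (-0.6)(-0.4)]Cov(A,B)
= -0.4·3 + 0.24·49 + -0.16·9.38 = 9.0592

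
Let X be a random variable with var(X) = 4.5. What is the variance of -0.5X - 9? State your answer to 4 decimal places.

var(-0.5X - 9) = (-0.5)²·var(X) = 0.25·4.5 = 1.125

1.1250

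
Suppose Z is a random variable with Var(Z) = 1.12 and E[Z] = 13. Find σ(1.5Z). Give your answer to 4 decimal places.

1.5875

Var(1.5Z) = (1.5)²·1.12 = 2.52
σ(1.5Z) = √2.52 ≈ 1.5875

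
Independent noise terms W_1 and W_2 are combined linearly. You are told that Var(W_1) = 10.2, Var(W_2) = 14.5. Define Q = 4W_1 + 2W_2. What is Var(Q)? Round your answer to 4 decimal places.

221.2000

By independence, Var(Q) = (4)²Var(W_1) + (2)²Var(W_2)
= (4)²·10.2 + (2)²·14.5 = 221.2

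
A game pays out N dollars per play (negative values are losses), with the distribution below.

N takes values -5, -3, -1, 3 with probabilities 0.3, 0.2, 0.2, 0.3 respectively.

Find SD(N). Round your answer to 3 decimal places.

3.200

E[N] = (-5)(0.3) + (-3)(0.2) + (-1)(0.2) + (3)(0.3) = -1.4
E[N²] = (-5)²(0.3) + (-3)²(0.2) + (-1)²(0.2) + (3)²(0.3) = 12.2
Var(N) = E[N²] − (E[N])² = 12.2 − (-1.4)² = 10.24
SD(N) = √10.24 ≈ 3.200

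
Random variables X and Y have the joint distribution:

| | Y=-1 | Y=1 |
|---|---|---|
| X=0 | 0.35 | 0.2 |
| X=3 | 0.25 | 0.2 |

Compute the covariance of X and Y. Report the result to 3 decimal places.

0.120

E[X] = 1.35,  E[Y] = -0.2
E[XY] = -0.15
Cov(X,Y) = E[XY] − E[X]E[Y] = -0.15 − (1.35)(-0.2) = 0.12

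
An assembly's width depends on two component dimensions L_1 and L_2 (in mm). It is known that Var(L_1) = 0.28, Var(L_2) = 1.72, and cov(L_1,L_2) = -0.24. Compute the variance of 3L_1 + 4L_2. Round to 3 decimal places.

Var(3L_1 + 4L_2) = (3)²·Var(L_1) + (4)²·Var(L_2) + 2·(3)·(4)·cov(L_1,L_2)
= 9·0.28 + 16·1.72 + 24·-0.24 = 24.28

24.280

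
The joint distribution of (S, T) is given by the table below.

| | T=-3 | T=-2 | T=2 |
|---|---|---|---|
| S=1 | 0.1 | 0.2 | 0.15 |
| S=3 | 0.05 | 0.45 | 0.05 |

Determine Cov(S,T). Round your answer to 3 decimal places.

E[S] = 2.1,  E[T] = -1.35
E[ST] = -3.25
Cov(S,T) = E[ST] − E[S]E[T] = -3.25 − (2.1)(-1.35) = -0.415

-0.415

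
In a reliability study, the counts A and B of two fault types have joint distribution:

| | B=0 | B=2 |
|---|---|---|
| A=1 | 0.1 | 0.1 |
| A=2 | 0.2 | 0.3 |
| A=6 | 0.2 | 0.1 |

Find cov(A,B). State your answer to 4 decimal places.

-0.4000

E[A] = 3,  E[B] = 1
E[AB] = 2.6
cov(A,B) = E[AB] − E[A]E[B] = 2.6 − (3)(1) = -0.4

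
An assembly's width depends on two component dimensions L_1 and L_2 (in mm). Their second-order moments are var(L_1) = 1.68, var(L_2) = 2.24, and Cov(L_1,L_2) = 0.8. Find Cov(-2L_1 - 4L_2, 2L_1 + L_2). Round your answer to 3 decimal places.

Cov(-2L_1 - 4L_2, 2L_1 + L_2) = (-2)(2)var(L_1) + (-4)(1)var(L_2) + [(-2)(1) + (-4)(2)]Cov(L_1,L_2)
= -4·1.68 + -4·2.24 + -10·0.8 = -23.68

-23.680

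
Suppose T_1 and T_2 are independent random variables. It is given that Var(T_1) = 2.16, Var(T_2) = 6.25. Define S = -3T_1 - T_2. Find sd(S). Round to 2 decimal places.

By independence, Var(S) = (-3)²Var(T_1) + (-1)²Var(T_2)
= (-3)²·2.16 + (-1)²·6.25 = 25.69
sd(S) = √25.69 ≈ 5.07

5.07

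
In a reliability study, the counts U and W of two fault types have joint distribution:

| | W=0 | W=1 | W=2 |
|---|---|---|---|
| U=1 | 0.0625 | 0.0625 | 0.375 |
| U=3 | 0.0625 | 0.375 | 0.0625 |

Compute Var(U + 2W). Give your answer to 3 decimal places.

1.609

E[U] = 2,  E[W] = 1.3125,  E[UW] = 2.3125
Var(U) = 5 − (2)² = 1;  Var(W) = 2.1875 − (1.3125)² = 0.46484375
Cov(U,W) = 2.3125 − (2)(1.3125) = -0.3125
Var(U + 2W) = (1)²·1 + (2)²·0.46484375 + 2·(1)·(2)·-0.3125 = 1.609375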